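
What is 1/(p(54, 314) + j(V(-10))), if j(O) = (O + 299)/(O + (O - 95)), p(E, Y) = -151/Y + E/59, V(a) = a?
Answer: -2130490/4428609 ≈ -0.48107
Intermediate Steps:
p(E, Y) = -151/Y + E/59 (p(E, Y) = -151/Y + E*(1/59) = -151/Y + E/59)
j(O) = (299 + O)/(-95 + 2*O) (j(O) = (299 + O)/(O + (-95 + O)) = (299 + O)/(-95 + 2*O))
1/(p(54, 314) + j(V(-10))) = 1/((-151/314 + (1/59)*54) + (299 - 10)/(-95 + 2*(-10))) = 1/((-151*1/314 + 54/59) + 289/(-95 - 20)) = 1/((-151/314 + 54/59) + 289/(-115)) = 1/(8047/18526 - 1/115*289) = 1/(8047/18526 - 289/115) = 1/(-4428609/2130490) = -2130490/4428609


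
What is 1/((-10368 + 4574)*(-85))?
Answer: 1/492490 ≈ 2.0305e-6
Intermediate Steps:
1/((-10368 + 4574)*(-85)) = 1/(-5794*(-85)) = 1/492490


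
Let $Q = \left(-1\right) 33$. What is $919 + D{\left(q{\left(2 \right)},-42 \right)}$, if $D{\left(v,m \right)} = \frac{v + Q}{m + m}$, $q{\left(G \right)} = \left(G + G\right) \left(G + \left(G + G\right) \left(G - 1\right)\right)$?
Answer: $\frac{25735}{28} \approx 919.11$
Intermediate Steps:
$Q = -33$
$q{\left(G \right)} = 2 G \left(G + 2 G \left(-1 + G\right)\right)$
$D{\left(v,m \right)} = \frac{-33 + v}{2 m}$ ($D{\left(v,m \right)} = \frac{v - 33}{m + m} = \frac{-33 + v}{2 m}$)
$919 + D{\left(q{\left(2 \right)},-42 \right)} = 919 + \frac{-33 + 2^{2} \left(-2 + 4 \cdot 2\right)}{2 \left(-42\right)} = 919 + \frac{1}{2} \left(- \frac{1}{42}\right) \left(-33 + 4 \left(-2 + 8\right)\right) = 919 + \frac{1}{2} \left(- \frac{1}{42}\right) \left(-33 + 4 \cdot 6\right) = 919 + \frac{1}{2} \left(- \frac{1}{42}\right) \left(-33 + 24\right) = 919 + \frac{1}{2} \left(- \frac{1}{42}\right) \left(-9\right) = 919 + \frac{3}{28} = \frac{25735}{28}$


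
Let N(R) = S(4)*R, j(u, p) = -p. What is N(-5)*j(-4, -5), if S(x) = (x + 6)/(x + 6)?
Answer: -25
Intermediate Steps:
S(x) = 1 (S(x) = (6 + x)/(6 + x) = 1)
N(R) = R (N(R) = 1*R = R)
N(-5)*j(-4, -5) = -(-5)*(-5) = -5*5 = -25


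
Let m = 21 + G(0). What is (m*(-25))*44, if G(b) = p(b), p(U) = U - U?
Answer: -23100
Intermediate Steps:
p(U) = 0
G(b) = 0
m = 21 (m = 21 + 0 = 21)
(m*(-25))*44 = (21*(-25))*44 = -525*44 = -23100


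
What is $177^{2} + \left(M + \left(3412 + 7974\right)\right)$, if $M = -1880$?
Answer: $40835$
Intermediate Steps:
$177^{2} + \left(M + \left(3412 + 7974\right)\right) = 177^{2} + \left(-1880 + \left(3412 + 7974\right)\right) = 31329 + \left(-1880 + 11386\right) = 31329 + 9506 = 40835$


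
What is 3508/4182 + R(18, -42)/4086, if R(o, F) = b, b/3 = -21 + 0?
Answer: 781679/949314 ≈ 0.82341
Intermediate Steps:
b = -63 (b = 3*(-21 + 0) = 3*(-21) = -63)
R(o, F) = -63
3508/4182 + R(18, -42)/4086 = 3508/4182 - 63/4086 = 3508*(1/4182) - 63*1/4086 = 1754/2091 - 7/454 = 781679/949314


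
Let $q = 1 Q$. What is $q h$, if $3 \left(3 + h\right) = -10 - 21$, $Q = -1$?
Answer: $\frac{40}{3} \approx 13.333$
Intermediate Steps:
$h = - \frac{40}{3}$ ($h = -3 + \frac{-10 - 21}{3} = -3 + \frac{1}{3} \left(-31\right) = -3 - \frac{31}{3} = - \frac{40}{3} \approx -13.333$)
$q = -1$ ($q = 1 \left(-1\right) = -1$)
$q h = \left(-1\right) \left(- \frac{40}{3}\right) = \frac{40}{3}$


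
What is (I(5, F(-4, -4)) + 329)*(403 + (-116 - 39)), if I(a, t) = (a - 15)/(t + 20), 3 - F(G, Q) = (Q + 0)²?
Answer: 568664/7 ≈ 81238.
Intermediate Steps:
F(G, Q) = 3 - Q² (F(G, Q) = 3 - (Q + 0)² = 3 - Q²)
I(a, t) = (-15 + a)/(20 + t)
(I(5, F(-4, -4)) + 329)*(403 + (-116 - 39)) = ((-15 + 5)/(20 + (3 - 1*(-4)²)) + 329)*(403 + (-116 - 39)) = (-10/(20 + (3 - 1*16)) + 329)*(403 - 155) = (-10/(20 + (3 - 16)) + 329)*248 = (-10/(20 - 13) + 329)*248 = (-10/7 + 329)*248 = (2293/7)*248 = 568664/7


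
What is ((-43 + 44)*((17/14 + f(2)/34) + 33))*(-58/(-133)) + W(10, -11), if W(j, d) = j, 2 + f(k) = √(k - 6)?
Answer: 394011/15827 + 58*I/2261 ≈ 24.895 + 0.025652*I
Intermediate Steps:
f(k) = -2 + √(-6 + k) (f(k) = -2 + √(k - 6) = -2 + √(-6 + k))
((-43 + 44)*((17/14 + f(2)/34) + 33))*(-58/(-133)) + W(10, -11) = ((-43 + 44)*((17/14 + (-2 + √(-6 + 2))/34) + 33))*(-58/(-133)) + 10 = (1*((17*(1/14) + (-2 + √(-4))*(1/34)) + 33))*(-58*(-1/133)) + 10 = (1*((17/14 + (-2 + 2*I)*(1/34)) + 33))*(58/133) + 10 = (1*((17/14 + (-1/17 + I/17)) + 33))*(58/133) + 10 = (1*((275/238 + I/17) + 33))*(58/133) + 10 = (1*(8129/238 + I/17))*(58/133) + 10 = (8129/238 + I/17)*(58/133) + 10 = (235741/15827 + 58*I/2261) + 10 = 394011/15827 + 58*I/2261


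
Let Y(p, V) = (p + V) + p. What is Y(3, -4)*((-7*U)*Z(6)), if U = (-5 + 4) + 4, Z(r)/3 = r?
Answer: -756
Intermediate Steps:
Z(r) = 3*r
U = 3 (U = -1 + 4 = 3)
Y(p, V) = V + 2*p (Y(p, V) = (V + p) + p = V + 2*p)
Y(3, -4)*((-7*U)*Z(6)) = (-4 + 2*3)*((-7*3)*(3*6)) = (-4 + 6)*(-21*18) = 2*(-378) = -756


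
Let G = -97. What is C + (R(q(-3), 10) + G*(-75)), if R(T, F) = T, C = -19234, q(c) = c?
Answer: -11962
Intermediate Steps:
C + (R(q(-3), 10) + G*(-75)) = -19234 + (-3 - 97*(-75)) = -19234 + (-3 + 7275) = -19234 + 7272 = -11962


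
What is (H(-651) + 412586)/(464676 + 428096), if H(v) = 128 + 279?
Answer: 412993/892772 ≈ 0.46260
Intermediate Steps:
H(v) = 407
(H(-651) + 412586)/(464676 + 428096) = (407 + 412586)/(464676 + 428096) = 412993/892772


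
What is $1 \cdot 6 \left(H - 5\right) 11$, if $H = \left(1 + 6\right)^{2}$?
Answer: $2904$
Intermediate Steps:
$H = 49$ ($H = 7^{2} = 49$)
$1 \cdot 6 \left(H - 5\right) 11 = 1 \cdot 6 \left(49 - 5\right) 11 = 6 \cdot 44 \cdot 11 = 264 \cdot 11 = 2904$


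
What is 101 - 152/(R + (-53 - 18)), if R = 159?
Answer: 1092/11 ≈ 99.273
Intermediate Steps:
101 - 152/(R + (-53 - 18)) = 101 - 152/(159 + (-53 - 18)) = 101 - 152/(159 - 71) = 101 - 152/88 = 101 + (1/88)*(-152) = 101 - 19/11 = 1092/11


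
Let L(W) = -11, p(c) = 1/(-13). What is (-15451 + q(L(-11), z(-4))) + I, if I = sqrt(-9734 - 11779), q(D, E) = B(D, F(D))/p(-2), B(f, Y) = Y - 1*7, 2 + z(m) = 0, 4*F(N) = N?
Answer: -61297/4 + I*sqrt(21513) ≈ -15324.0 + 146.67*I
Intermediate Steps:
F(N) = N/4
p(c) = -1/13
z(m) = -2 (z(m) = -2 + 0 = -2)
B(f, Y) = -7 + Y (B(f, Y) = Y - 7 = -7 + Y)
q(D, E) = 91 - 13*D/4 (q(D, E) = (-7 + D/4)/(-1/13) = (-7 + D/4)*(-13) = 91 - 13*D/4)
I = I*sqrt(21513) (I = sqrt(-21513) = I*sqrt(21513) ≈ 146.67*I)
(-15451 + q(L(-11), z(-4))) + I = (-15451 + (91 - 13/4*(-11))) + I*sqrt(21513) = (-15451 + (91 + 143/4)) + I*sqrt(21513) = (-15451 + 507/4) + I*sqrt(21513) = -61297/4 + I*sqrt(21513)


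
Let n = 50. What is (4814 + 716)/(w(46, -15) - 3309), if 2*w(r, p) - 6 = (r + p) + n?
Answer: -1580/933 ≈ -1.6935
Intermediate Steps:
w(r, p) = 28 + p/2 + r/2 (w(r, p) = 3 + ((r + p) + 50)/2 = 3 + ((p + r) + 50)/2 = 3 + (50 + p + r)/2 = 3 + (25 + p/2 + r/2) = 28 + p/2 + r/2)
(4814 + 716)/(w(46, -15) - 3309) = (4814 + 716)/((28 + (½)*(-15) + (½)*46) - 3309) = 5530/((28 - 15/2 + 23) - 3309) = 5530/(87/2 - 3309) = 5530/(-6531/2) = 5530*(-2/6531) = -1580/933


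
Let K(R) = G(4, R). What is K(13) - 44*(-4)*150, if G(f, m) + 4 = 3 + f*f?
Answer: 26415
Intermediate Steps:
G(f, m) = -1 + f² (G(f, m) = -4 + (3 + f*f) = -4 + (3 + f²) = -1 + f²)
K(R) = 15 (K(R) = -1 + 4² = -1 + 16 = 15)
K(13) - 44*(-4)*150 = 15 - 44*(-4)*150 = 15 + 176*150 = 15 + 26400 = 26415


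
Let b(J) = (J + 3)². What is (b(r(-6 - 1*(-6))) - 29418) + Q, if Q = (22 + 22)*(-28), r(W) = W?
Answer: -30641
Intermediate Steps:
Q = -1232 (Q = 44*(-28) = -1232)
b(J) = (3 + J)²
(b(r(-6 - 1*(-6))) - 29418) + Q = ((3 + (-6 - 1*(-6)))² - 29418) - 1232 = ((3 + (-6 + 6))² - 29418) - 1232 = ((3 + 0)² - 29418) - 1232 = (3² - 29418) - 1232 = (9 - 29418) - 1232 = -29409 - 1232 = -30641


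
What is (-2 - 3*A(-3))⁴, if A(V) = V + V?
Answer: 65536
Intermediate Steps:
A(V) = 2*V
(-2 - 3*A(-3))⁴ = (-2 - 6*(-3))⁴ = (-2 - 3*(-6))⁴ = (-2 + 18)⁴ = 16⁴ = 65536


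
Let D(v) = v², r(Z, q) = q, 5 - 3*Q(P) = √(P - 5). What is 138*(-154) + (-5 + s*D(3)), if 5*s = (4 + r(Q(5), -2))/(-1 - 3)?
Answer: -212579/10 ≈ -21258.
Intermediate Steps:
Q(P) = 5/3 - √(-5 + P)/3 (Q(P) = 5/3 - √(P - 5)/3 = 5/3 - √(-5 + P)/3)
s = -⅒ (s = ((4 - 2)/(-1 - 3))/5 = (2/(-4))/5 = (2*(-¼))/5 = (⅕)*(-½) = -⅒ ≈ -0.10000)
138*(-154) + (-5 + s*D(3)) = 138*(-154) + (-5 - ⅒*3²) = -21252 + (-5 - ⅒*9) = -21252 + (-5 - 9/10) = -21252 - 59/10 = -212579/10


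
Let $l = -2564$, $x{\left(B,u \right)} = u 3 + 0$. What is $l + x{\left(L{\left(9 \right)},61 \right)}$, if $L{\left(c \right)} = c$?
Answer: $-2381$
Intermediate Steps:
$x{\left(B,u \right)} = 3 u$ ($x{\left(B,u \right)} = 3 u + 0 = 3 u$)
$l + x{\left(L{\left(9 \right)},61 \right)} = -2564 + 3 \cdot 61 = -2564 + 183 = -2381$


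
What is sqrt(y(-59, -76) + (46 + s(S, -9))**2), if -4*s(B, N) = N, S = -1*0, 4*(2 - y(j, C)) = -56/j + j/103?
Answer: sqrt(1376729090653)/24308 ≈ 48.270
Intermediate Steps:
y(j, C) = 2 + 14/j - j/412 (y(j, C) = 2 - (-56/j + j/103)/4 = 2 + (14/j - j/412) = 2 + 14/j - j/412)
S = 0
s(B, N) = -N/4
sqrt(y(-59, -76) + (46 + s(S, -9))**2) = sqrt((2 + 14/(-59) - 1/412*(-59)) + (46 - 1/4*(-9))**2) = sqrt((2 + 14*(-1/59) + 59/412) + (46 + 9/4)**2) = sqrt((2 - 14/59 + 59/412) + (193/4)**2) = sqrt(46329/24308 + 37249/16) = sqrt(226547489/97232) = sqrt(1376729090653)/24308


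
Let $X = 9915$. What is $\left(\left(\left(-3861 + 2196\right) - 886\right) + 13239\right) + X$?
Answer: $20603$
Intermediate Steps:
$\left(\left(\left(-3861 + 2196\right) - 886\right) + 13239\right) + X = \left(\left(\left(-3861 + 2196\right) - 886\right) + 13239\right) + 9915 = \left(\left(-1665 - 886\right) + 13239\right) + 9915 = \left(-2551 + 13239\right) + 9915 = 10688 + 9915 = 20603$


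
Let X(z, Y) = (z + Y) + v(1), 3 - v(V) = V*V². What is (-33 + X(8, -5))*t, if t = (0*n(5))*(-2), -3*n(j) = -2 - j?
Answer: 0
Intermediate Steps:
n(j) = ⅔ + j/3 (n(j) = -(-2 - j)/3 = ⅔ + j/3)
v(V) = 3 - V³ (v(V) = 3 - V*V² = 3 - V³)
t = 0 (t = (0*(⅔ + (⅓)*5))*(-2) = (0*(⅔ + 5/3))*(-2) = (0*(7/3))*(-2) = 0*(-2) = 0)
X(z, Y) = 2 + Y + z (X(z, Y) = (z + Y) + (3 - 1*1³) = (Y + z) + (3 - 1*1) = (Y + z) + (3 - 1) = (Y + z) + 2 = 2 + Y + z)
(-33 + X(8, -5))*t = (-33 + (2 - 5 + 8))*0 = (-33 + 5)*0 = -28*0 = 0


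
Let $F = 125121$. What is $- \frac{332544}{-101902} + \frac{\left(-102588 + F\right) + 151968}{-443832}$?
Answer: $\frac{21635277951}{7537894744} \approx 2.8702$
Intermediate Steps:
$- \frac{332544}{-101902} + \frac{\left(-102588 + F\right) + 151968}{-443832} = - \frac{332544}{-101902} + \frac{\left(-102588 + 125121\right) + 151968}{-443832} = \left(-332544\right) \left(- \frac{1}{101902}\right) + \left(22533 + 151968\right) \left(- \frac{1}{443832}\right) = \frac{166272}{50951} + 174501 \left(- \frac{1}{443832}\right) = \frac{166272}{50951} - \frac{58167}{147944} = \frac{21635277951}{7537894744}$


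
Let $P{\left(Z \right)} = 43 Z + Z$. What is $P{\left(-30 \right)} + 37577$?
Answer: $36257$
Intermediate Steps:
$P{\left(Z \right)} = 44 Z$
$P{\left(-30 \right)} + 37577 = 44 \left(-30\right) + 37577 = -1320 + 37577 = 36257$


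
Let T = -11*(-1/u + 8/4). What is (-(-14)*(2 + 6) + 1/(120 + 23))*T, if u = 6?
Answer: -58729/26 ≈ -2258.8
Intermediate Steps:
T = -121/6 (T = -11*(-1/6 + 8/4) = -11*(-1*1/6 + 8*(1/4)) = -11*(-1/6 + 2) = -11*11/6 = -121/6 ≈ -20.167)
(-(-14)*(2 + 6) + 1/(120 + 23))*T = (-(-14)*(2 + 6) + 1/(120 + 23))*(-121/6) = (-(-14)*8 + 1/143)*(-121/6) = (-14*(-8) + 1/143)*(-121/6) = (112 + 1/143)*(-121/6) = (16017/143)*(-121/6) = -58729/26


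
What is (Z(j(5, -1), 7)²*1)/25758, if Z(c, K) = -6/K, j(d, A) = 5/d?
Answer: 2/70119 ≈ 2.8523e-5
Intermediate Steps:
(Z(j(5, -1), 7)²*1)/25758 = ((-6/7)²*1)/25758 = ((-6*⅐)²*1)*(1/25758) = ((-6/7)²*1)*(1/25758) = ((36/49)*1)*(1/25758) = (36/49)*(1/25758) = 2/70119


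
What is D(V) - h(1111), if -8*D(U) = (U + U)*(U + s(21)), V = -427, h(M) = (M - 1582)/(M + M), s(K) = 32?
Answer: -187385873/4444 ≈ -42166.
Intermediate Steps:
h(M) = (-1582 + M)/(2*M) (h(M) = (-1582 + M)/((2*M)) = (-1582 + M)*(1/(2*M)) = (-1582 + M)/(2*M))
D(U) = -U*(32 + U)/4 (D(U) = -(U + U)*(U + 32)/8 = -2*U*(32 + U)/8 = -U*(32 + U)/4)
D(V) - h(1111) = -1/4*(-427)*(32 - 427) - (-1582 + 1111)/(2*1111) = -1/4*(-427)*(-395) - (-471)/(2*1111) = -168665/4 - 1*(-471/2222) = -168665/4 + 471/2222 = -187385873/4444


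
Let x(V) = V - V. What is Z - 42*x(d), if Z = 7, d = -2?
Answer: 7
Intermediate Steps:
x(V) = 0
Z - 42*x(d) = 7 - 42*0 = 7 + 0 = 7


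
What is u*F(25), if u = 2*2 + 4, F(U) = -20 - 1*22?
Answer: -336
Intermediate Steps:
F(U) = -42 (F(U) = -20 - 22 = -42)
u = 8 (u = 4 + 4 = 8)
u*F(25) = 8*(-42) = -336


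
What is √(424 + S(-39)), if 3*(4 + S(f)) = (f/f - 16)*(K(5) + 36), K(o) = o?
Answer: √215 ≈ 14.663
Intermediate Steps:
S(f) = -209 (S(f) = -4 + ((f/f - 16)*(5 + 36))/3 = -4 + ((1 - 16)*41)/3 = -4 + (-15*41)/3 = -4 + (⅓)*(-615) = -4 - 205 = -209)
√(424 + S(-39)) = √(424 - 209) = √215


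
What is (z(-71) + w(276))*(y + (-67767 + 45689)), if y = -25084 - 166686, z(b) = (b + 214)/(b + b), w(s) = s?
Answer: -4175275276/71 ≈ -5.8807e+7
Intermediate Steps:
z(b) = (214 + b)/(2*b) (z(b) = (214 + b)/((2*b)) = (214 + b)*(1/(2*b)) = (214 + b)/(2*b))
y = -191770
(z(-71) + w(276))*(y + (-67767 + 45689)) = ((½)*(214 - 71)/(-71) + 276)*(-191770 + (-67767 + 45689)) = ((½)*(-1/71)*143 + 276)*(-191770 - 22078) = (-143/142 + 276)*(-213848) = (39049/142)*(-213848) = -4175275276/71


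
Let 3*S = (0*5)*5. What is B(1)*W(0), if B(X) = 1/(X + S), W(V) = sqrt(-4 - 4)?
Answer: 2*I*sqrt(2) ≈ 2.8284*I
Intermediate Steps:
S = 0 (S = ((0*5)*5)/3 = (0*5)/3 = (1/3)*0 = 0)
W(V) = 2*I*sqrt(2) (W(V) = sqrt(-8) = 2*I*sqrt(2))
B(X) = 1/X (B(X) = 1/(X + 0) = 1/X)
B(1)*W(0) = (2*I*sqrt(2))/1 = 1*(2*I*sqrt(2)) = 2*I*sqrt(2)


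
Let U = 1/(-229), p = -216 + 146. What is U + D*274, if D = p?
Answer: -4392221/229 ≈ -19180.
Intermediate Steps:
p = -70
D = -70
U = -1/229 ≈ -0.0043668
U + D*274 = -1/229 - 70*274 = -1/229 - 19180 = -4392221/229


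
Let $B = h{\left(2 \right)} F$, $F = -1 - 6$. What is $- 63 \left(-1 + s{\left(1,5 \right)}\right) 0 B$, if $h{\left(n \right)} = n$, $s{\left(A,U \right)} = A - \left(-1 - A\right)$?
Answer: $0$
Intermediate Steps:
$F = -7$ ($F = -1 - 6 = -7$)
$s{\left(A,U \right)} = 1 + 2 A$ ($s{\left(A,U \right)} = A + \left(1 + A\right) = 1 + 2 A$)
$B = -14$ ($B = 2 \left(-7\right) = -14$)
$- 63 \left(-1 + s{\left(1,5 \right)}\right) 0 B = - 63 \left(-1 + \left(1 + 2 \cdot 1\right)\right) 0 \left(-14\right) = - 63 \left(-1 + \left(1 + 2\right)\right) 0 \left(-14\right) = - 63 \left(-1 + 3\right) 0 \left(-14\right) = - 63 \cdot 2 \cdot 0 \left(-14\right) = \left(-63\right) 0 \left(-14\right) = 0 \left(-14\right) = 0$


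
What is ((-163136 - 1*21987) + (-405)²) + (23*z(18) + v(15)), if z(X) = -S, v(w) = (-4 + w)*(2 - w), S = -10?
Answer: -21011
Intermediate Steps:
z(X) = 10 (z(X) = -1*(-10) = 10)
((-163136 - 1*21987) + (-405)²) + (23*z(18) + v(15)) = ((-163136 - 1*21987) + (-405)²) + (23*10 + (-8 - 1*15² + 6*15)) = ((-163136 - 21987) + 164025) + (230 + (-8 - 1*225 + 90)) = (-185123 + 164025) + (230 + (-8 - 225 + 90)) = -21098 + (230 - 143) = -21098 + 87 = -21011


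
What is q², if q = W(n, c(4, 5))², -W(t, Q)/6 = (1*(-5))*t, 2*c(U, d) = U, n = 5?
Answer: 506250000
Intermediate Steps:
c(U, d) = U/2
W(t, Q) = 30*t (W(t, Q) = -6*1*(-5)*t = -(-30)*t = 30*t)
q = 22500 (q = (30*5)² = 150² = 22500)
q² = 22500² = 506250000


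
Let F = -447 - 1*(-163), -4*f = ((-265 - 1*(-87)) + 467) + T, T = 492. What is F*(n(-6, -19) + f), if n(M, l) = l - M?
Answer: 59143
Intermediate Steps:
f = -781/4 (f = -(((-265 - 1*(-87)) + 467) + 492)/4 = -(((-265 + 87) + 467) + 492)/4 = -((-178 + 467) + 492)/4 = -(289 + 492)/4 = -¼*781 = -781/4 ≈ -195.25)
F = -284 (F = -447 + 163 = -284)
F*(n(-6, -19) + f) = -284*((-19 - 1*(-6)) - 781/4) = -284*((-19 + 6) - 781/4) = -284*(-13 - 781/4) = -284*(-833/4) = 59143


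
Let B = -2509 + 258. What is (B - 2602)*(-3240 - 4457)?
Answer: 37353541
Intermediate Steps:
B = -2251
(B - 2602)*(-3240 - 4457) = (-2251 - 2602)*(-3240 - 4457) = -4853*(-7697) = 37353541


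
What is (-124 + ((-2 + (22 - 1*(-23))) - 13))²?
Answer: 8836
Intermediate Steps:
(-124 + ((-2 + (22 - 1*(-23))) - 13))² = (-124 + ((-2 + (22 + 23)) - 13))² = (-124 + ((-2 + 45) - 13))² = (-124 + (43 - 13))² = (-124 + 30)² = (-94)² = 8836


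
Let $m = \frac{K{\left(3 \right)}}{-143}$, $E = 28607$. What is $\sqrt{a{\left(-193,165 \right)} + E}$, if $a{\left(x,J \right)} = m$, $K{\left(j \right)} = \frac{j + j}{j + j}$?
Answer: $\frac{20 \sqrt{1462461}}{143} \approx 169.14$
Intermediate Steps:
$K{\left(j \right)} = 1$ ($K{\left(j \right)} = \frac{2 j}{2 j} = 2 j \frac{1}{2 j} = 1$)
$m = - \frac{1}{143}$ ($m = 1 \frac{1}{-143} = 1 \left(- \frac{1}{143}\right) = - \frac{1}{143} \approx -0.006993$)
$a{\left(x,J \right)} = - \frac{1}{143}$
$\sqrt{a{\left(-193,165 \right)} + E} = \sqrt{- \frac{1}{143} + 28607} = \sqrt{\frac{4090800}{143}} = \frac{20 \sqrt{1462461}}{143}$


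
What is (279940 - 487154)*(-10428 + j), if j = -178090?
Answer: 39063568852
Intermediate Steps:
(279940 - 487154)*(-10428 + j) = (279940 - 487154)*(-10428 - 178090) = -207214*(-188518) = 39063568852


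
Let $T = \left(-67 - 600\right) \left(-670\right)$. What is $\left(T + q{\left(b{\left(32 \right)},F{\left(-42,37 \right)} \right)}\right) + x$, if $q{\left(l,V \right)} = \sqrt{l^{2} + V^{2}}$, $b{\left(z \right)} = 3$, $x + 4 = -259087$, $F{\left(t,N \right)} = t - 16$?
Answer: $187799 + \sqrt{3373} \approx 1.8786 \cdot 10^{5}$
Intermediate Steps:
$F{\left(t,N \right)} = -16 + t$ ($F{\left(t,N \right)} = t - 16 = -16 + t$)
$x = -259091$ ($x = -4 - 259087 = -259091$)
$T = 446890$ ($T = \left(-667\right) \left(-670\right) = 446890$)
$q{\left(l,V \right)} = \sqrt{V^{2} + l^{2}}$
$\left(T + q{\left(b{\left(32 \right)},F{\left(-42,37 \right)} \right)}\right) + x = \left(446890 + \sqrt{\left(-16 - 42\right)^{2} + 3^{2}}\right) - 259091 = \left(446890 + \sqrt{\left(-58\right)^{2} + 9}\right) - 259091 = \left(446890 + \sqrt{3364 + 9}\right) - 259091 = \left(446890 + \sqrt{3373}\right) - 259091 = 187799 + \sqrt{3373}$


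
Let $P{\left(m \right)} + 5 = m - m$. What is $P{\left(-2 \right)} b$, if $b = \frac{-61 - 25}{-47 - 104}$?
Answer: $- \frac{430}{151} \approx -2.8477$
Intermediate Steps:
$P{\left(m \right)} = -5$ ($P{\left(m \right)} = -5 + \left(m - m\right) = -5 + 0 = -5$)
$b = \frac{86}{151}$ ($b = - \frac{86}{-151} = \left(-86\right) \left(- \frac{1}{151}\right) = \frac{86}{151} \approx 0.56954$)
$P{\left(-2 \right)} b = \left(-5\right) \frac{86}{151} = - \frac{430}{151}$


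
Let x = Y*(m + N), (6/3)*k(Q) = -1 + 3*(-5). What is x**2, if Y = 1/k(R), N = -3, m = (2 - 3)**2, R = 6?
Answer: 1/16 ≈ 0.062500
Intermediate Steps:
m = 1 (m = (-1)**2 = 1)
k(Q) = -8 (k(Q) = (-1 + 3*(-5))/2 = (-1 - 15)/2 = (1/2)*(-16) = -8)
Y = -1/8 (Y = 1/(-8) = -1/8 ≈ -0.12500)
x = 1/4 (x = -(1 - 3)/8 = -1/8*(-2) = 1/4 ≈ 0.25000)
x**2 = (1/4)**2 = 1/16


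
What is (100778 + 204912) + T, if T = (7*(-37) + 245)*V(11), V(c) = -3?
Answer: 305732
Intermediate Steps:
T = 42 (T = (7*(-37) + 245)*(-3) = (-259 + 245)*(-3) = -14*(-3) = 42)
(100778 + 204912) + T = (100778 + 204912) + 42 = 305690 + 42 = 305732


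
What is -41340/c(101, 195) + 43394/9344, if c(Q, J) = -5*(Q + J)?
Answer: 5631301/172864 ≈ 32.576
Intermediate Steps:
c(Q, J) = -5*J - 5*Q (c(Q, J) = -5*(J + Q) = -5*J - 5*Q)
-41340/c(101, 195) + 43394/9344 = -41340/(-5*195 - 5*101) + 43394/9344 = -41340/(-975 - 505) + 43394*(1/9344) = -41340/(-1480) + 21697/4672 = -41340*(-1/1480) + 21697/4672 = 2067/74 + 21697/4672 = 5631301/172864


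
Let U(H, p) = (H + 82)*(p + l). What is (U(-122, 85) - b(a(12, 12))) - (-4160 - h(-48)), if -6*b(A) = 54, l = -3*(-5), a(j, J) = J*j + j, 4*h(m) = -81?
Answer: 595/4 ≈ 148.75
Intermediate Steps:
h(m) = -81/4 (h(m) = (¼)*(-81) = -81/4)
a(j, J) = j + J*j
l = 15
U(H, p) = (15 + p)*(82 + H) (U(H, p) = (H + 82)*(p + 15) = (82 + H)*(15 + p) = (15 + p)*(82 + H))
b(A) = -9 (b(A) = -⅙*54 = -9)
(U(-122, 85) - b(a(12, 12))) - (-4160 - h(-48)) = ((1230 + 15*(-122) + 82*85 - 122*85) - 1*(-9)) - (-4160 - 1*(-81/4)) = ((1230 - 1830 + 6970 - 10370) + 9) - (-4160 + 81/4) = (-4000 + 9) - 1*(-16559/4) = -3991 + 16559/4 = 595/4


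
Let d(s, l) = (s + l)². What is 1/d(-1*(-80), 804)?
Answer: 1/781456 ≈ 1.2797e-6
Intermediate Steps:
d(s, l) = (l + s)²
1/d(-1*(-80), 804) = 1/((804 - 1*(-80))²) = 1/((804 + 80)²) = 1/(884²) = 1/781456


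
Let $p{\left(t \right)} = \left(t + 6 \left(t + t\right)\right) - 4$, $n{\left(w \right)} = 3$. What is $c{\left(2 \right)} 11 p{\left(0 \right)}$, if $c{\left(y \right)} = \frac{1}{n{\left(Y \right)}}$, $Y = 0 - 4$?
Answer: $- \frac{44}{3} \approx -14.667$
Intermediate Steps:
$Y = -4$ ($Y = 0 - 4 = -4$)
$p{\left(t \right)} = -4 + 13 t$ ($p{\left(t \right)} = \left(t + 6 \cdot 2 t\right) - 4 = \left(t + 12 t\right) - 4 = 13 t - 4 = -4 + 13 t$)
$c{\left(y \right)} = \frac{1}{3}$
$c{\left(2 \right)} 11 p{\left(0 \right)} = \frac{1}{3} \cdot 11 \left(-4 + 13 \cdot 0\right) = \frac{11 \left(-4 + 0\right)}{3} = \frac{11}{3} \left(-4\right) = - \frac{44}{3}$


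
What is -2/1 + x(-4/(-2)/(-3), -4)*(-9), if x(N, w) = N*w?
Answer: -26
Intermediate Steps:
-2/1 + x(-4/(-2)/(-3), -4)*(-9) = -2/1 + ((-4/(-2)/(-3))*(-4))*(-9) = -2*1 + ((-4*(-½)*(-⅓))*(-4))*(-9) = -2 + ((2*(-⅓))*(-4))*(-9) = -2 - ⅔*(-4)*(-9) = -2 + (8/3)*(-9) = -2 - 24 = -26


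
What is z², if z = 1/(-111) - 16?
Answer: 3157729/12321 ≈ 256.29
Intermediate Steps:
z = -1777/111 (z = -1/111 - 16 = -1777/111 ≈ -16.009)
z² = (-1777/111)² = 3157729/12321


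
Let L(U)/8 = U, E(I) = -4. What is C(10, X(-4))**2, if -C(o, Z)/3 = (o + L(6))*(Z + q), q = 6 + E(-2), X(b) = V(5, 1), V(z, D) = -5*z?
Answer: 16016004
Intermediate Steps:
X(b) = -25 (X(b) = -5*5 = -25)
q = 2 (q = 6 - 4 = 2)
L(U) = 8*U
C(o, Z) = -3*(2 + Z)*(48 + o) (C(o, Z) = -3*(o + 8*6)*(Z + 2) = -3*(o + 48)*(2 + Z) = -3*(48 + o)*(2 + Z) = -3*(2 + Z)*(48 + o))
C(10, X(-4))**2 = (-288 - 144*(-25) - 6*10 - 3*(-25)*10)**2 = (-288 + 3600 - 60 + 750)**2 = 4002**2 = 16016004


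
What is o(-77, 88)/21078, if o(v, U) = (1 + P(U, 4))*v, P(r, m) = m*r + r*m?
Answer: -18095/7026 ≈ -2.5754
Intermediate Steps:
P(r, m) = 2*m*r (P(r, m) = m*r + m*r = 2*m*r)
o(v, U) = v*(1 + 8*U) (o(v, U) = (1 + 2*4*U)*v = (1 + 8*U)*v = v*(1 + 8*U))
o(-77, 88)/21078 = -77*(1 + 8*88)/21078 = -77*(1 + 704)*(1/21078) = -77*705*(1/21078) = -54285*1/21078 = -18095/7026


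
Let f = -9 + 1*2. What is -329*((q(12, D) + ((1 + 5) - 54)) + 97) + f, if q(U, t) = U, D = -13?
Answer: -20076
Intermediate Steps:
f = -7 (f = -9 + 2 = -7)
-329*((q(12, D) + ((1 + 5) - 54)) + 97) + f = -329*((12 + ((1 + 5) - 54)) + 97) - 7 = -329*((12 + (6 - 54)) + 97) - 7 = -329*((12 - 48) + 97) - 7 = -329*(-36 + 97) - 7 = -329*61 - 7 = -20069 - 7 = -20076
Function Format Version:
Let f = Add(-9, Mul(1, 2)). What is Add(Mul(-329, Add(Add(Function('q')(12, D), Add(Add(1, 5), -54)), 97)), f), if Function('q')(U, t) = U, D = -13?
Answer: -20076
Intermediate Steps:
f = -7 (f = Add(-9, 2) = -7)
Add(Mul(-329, Add(Add(Function('q')(12, D), Add(Add(1, 5), -54)), 97)), f) = Add(Mul(-329, Add(Add(12, Add(Add(1, 5), -54)), 97)), -7) = Add(Mul(-329, Add(Add(12, Add(6, -54)), 97)), -7) = Add(Mul(-329, Add(Add(12, -48), 97)), -7) = Add(Mul(-329, Add(-36, 97)), -7) = Add(Mul(-329, 61), -7) = Add(-20069, -7) = -20076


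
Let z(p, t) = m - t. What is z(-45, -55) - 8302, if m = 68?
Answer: -8179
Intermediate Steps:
z(p, t) = 68 - t
z(-45, -55) - 8302 = (68 - 1*(-55)) - 8302 = (68 + 55) - 8302 = 123 - 8302 = -8179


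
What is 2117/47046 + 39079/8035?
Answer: 1855520729/378014610 ≈ 4.9086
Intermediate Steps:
2117/47046 + 39079/8035 = 1855520729/378014610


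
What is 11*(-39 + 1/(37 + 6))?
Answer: -18436/43 ≈ -428.74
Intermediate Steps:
11*(-39 + 1/(37 + 6)) = 11*(-39 + 1/43) = 11*(-1676/43) = -18436/43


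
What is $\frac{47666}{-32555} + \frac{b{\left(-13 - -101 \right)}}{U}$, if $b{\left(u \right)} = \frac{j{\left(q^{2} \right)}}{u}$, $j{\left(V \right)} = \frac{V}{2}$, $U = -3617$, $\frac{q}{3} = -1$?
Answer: $- \frac{30344087267}{20724252560} \approx -1.4642$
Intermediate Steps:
$q = -3$ ($q = 3 \left(-1\right) = -3$)
$j{\left(V \right)} = \frac{V}{2}$ ($j{\left(V \right)} = V \frac{1}{2} = \frac{V}{2}$)
$b{\left(u \right)} = \frac{9}{2 u}$ ($b{\left(u \right)} = \frac{\frac{1}{2} \left(-3\right)^{2}}{u} = \frac{\frac{1}{2} \cdot 9}{u} = \frac{9}{2 u}$)
$\frac{47666}{-32555} + \frac{b{\left(-13 - -101 \right)}}{U} = \frac{47666}{-32555} + \frac{\frac{9}{2} \frac{1}{-13 - -101}}{-3617} = 47666 \left(- \frac{1}{32555}\right) + \frac{9}{2 \left(-13 + 101\right)} \left(- \frac{1}{3617}\right) = - \frac{47666}{32555} + \frac{9}{2 \cdot 88} \left(- \frac{1}{3617}\right) = - \frac{47666}{32555} + \frac{9}{2} \cdot \frac{1}{88} \left(- \frac{1}{3617}\right) = - \frac{47666}{32555} + \frac{9}{176} \left(- \frac{1}{3617}\right) = - \frac{47666}{32555} - \frac{9}{636592} = - \frac{30344087267}{20724252560}$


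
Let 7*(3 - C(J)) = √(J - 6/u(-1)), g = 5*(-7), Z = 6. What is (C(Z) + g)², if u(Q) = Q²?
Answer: 1024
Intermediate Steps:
g = -35
C(J) = 3 - √(-6 + J)/7 (C(J) = 3 - √(J - 6/((-1)²))/7 = 3 - √(J - 6/1)/7 = 3 - √(J - 6*1)/7 = 3 - √(J - 6)/7 = 3 - √(-6 + J)/7)
(C(Z) + g)² = ((3 - √(-6 + 6)/7) - 35)² = ((3 - √0/7) - 35)² = ((3 - ⅐*0) - 35)² = ((3 + 0) - 35)² = (3 - 35)² = (-32)² = 1024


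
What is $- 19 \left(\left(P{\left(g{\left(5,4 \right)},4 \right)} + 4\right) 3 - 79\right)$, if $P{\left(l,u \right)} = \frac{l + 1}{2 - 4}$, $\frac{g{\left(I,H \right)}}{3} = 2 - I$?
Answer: $1045$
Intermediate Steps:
$g{\left(I,H \right)} = 6 - 3 I$ ($g{\left(I,H \right)} = 3 \left(2 - I\right) = 6 - 3 I$)
$P{\left(l,u \right)} = - \frac{1}{2} - \frac{l}{2}$ ($P{\left(l,u \right)} = \frac{1 + l}{-2} = \left(1 + l\right) \left(- \frac{1}{2}\right) = - \frac{1}{2} - \frac{l}{2}$)
$- 19 \left(\left(P{\left(g{\left(5,4 \right)},4 \right)} + 4\right) 3 - 79\right) = - 19 \left(\left(\left(- \frac{1}{2} - \frac{6 - 15}{2}\right) + 4\right) 3 - 79\right) = - 19 \left(\left(\left(- \frac{1}{2} - - \frac{9}{2}\right) + 4\right) 3 - 79\right) = - 19 \left(\left(\left(- \frac{1}{2} + \frac{9}{2}\right) + 4\right) 3 - 79\right) = - 19 \left(\left(4 + 4\right) 3 - 79\right) = - 19 \left(8 \cdot 3 - 79\right) = - 19 \left(24 - 79\right) = \left(-19\right) \left(-55\right) = 1045$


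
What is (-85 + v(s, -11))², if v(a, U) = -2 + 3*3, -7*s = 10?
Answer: 6084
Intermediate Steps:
s = -10/7 (s = -⅐*10 = -10/7 ≈ -1.4286)
v(a, U) = 7 (v(a, U) = -2 + 9 = 7)
(-85 + v(s, -11))² = (-85 + 7)² = (-78)² = 6084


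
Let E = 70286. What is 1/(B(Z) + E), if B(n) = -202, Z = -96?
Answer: 1/70084 ≈ 1.4269e-5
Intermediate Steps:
1/(B(Z) + E) = 1/(-202 + 70286) = 1/70084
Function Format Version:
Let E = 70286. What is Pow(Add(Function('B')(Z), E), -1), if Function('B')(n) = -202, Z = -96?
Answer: Rational(1, 70084) ≈ 1.4269e-5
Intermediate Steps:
Pow(Add(Function('B')(Z), E), -1) = Pow(Add(-202, 70286), -1) = Pow(70084, -1) = Rational(1, 70084)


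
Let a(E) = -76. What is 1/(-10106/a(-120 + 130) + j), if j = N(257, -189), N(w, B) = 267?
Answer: 38/15199 ≈ 0.0025002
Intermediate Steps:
j = 267
1/(-10106/a(-120 + 130) + j) = 1/(-10106/(-76) + 267) = 1/(-10106*(-1/76) + 267) = 1/(5053/38 + 267) = 1/(15199/38) = 38/15199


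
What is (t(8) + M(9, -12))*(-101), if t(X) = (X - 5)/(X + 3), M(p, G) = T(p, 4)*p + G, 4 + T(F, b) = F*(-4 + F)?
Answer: -396930/11 ≈ -36085.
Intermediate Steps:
T(F, b) = -4 + F*(-4 + F)
M(p, G) = G + p*(-4 + p² - 4*p) (M(p, G) = (-4 + p² - 4*p)*p + G = p*(-4 + p² - 4*p) + G = G + p*(-4 + p² - 4*p))
t(X) = (-5 + X)/(3 + X)
(t(8) + M(9, -12))*(-101) = ((-5 + 8)/(3 + 8) + (-12 - 1*9*(4 - 1*9² + 4*9)))*(-101) = (3/11 + (-12 - 1*9*(4 - 1*81 + 36)))*(-101) = ((1/11)*3 + (-12 - 1*9*(4 - 81 + 36)))*(-101) = (3/11 + (-12 - 1*9*(-41)))*(-101) = (3/11 + (-12 + 369))*(-101) = (3/11 + 357)*(-101) = (3930/11)*(-101) = -396930/11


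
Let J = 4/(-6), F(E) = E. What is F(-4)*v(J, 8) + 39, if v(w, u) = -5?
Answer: 59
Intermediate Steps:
J = -2/3 (J = 4*(-1/6) = -2/3 ≈ -0.66667)
F(-4)*v(J, 8) + 39 = -4*(-5) + 39 = 20 + 39 = 59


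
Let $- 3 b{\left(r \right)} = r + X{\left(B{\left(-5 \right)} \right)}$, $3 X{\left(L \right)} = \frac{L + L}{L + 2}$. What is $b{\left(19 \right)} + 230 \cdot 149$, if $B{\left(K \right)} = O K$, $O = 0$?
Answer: $\frac{102791}{3} \approx 34264.0$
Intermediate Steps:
$B{\left(K \right)} = 0$ ($B{\left(K \right)} = 0 K = 0$)
$X{\left(L \right)} = \frac{2 L}{3 \left(2 + L\right)}$ ($X{\left(L \right)} = \frac{\left(L + L\right) \frac{1}{L + 2}}{3} = \frac{2 L \frac{1}{2 + L}}{3} = \frac{2 L}{3 \left(2 + L\right)}$)
$b{\left(r \right)} = - \frac{r}{3}$ ($b{\left(r \right)} = - \frac{r + \frac{2}{3} \cdot 0 \frac{1}{2 + 0}}{3} = - \frac{r + \frac{2}{3} \cdot 0 \cdot \frac{1}{2}}{3} = - \frac{r + 0}{3} = - \frac{r}{3}$)
$b{\left(19 \right)} + 230 \cdot 149 = \left(- \frac{1}{3}\right) 19 + 230 \cdot 149 = - \frac{19}{3} + 34270 = \frac{102791}{3}$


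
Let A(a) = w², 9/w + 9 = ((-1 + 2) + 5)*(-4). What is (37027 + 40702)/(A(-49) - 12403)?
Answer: -9405209/1500754 ≈ -6.2670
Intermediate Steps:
w = -3/11 (w = 9/(-9 + ((-1 + 2) + 5)*(-4)) = 9/(-9 + (1 + 5)*(-4)) = 9/(-9 + 6*(-4)) = 9/(-9 - 24) = 9/(-33) = 9*(-1/33) = -3/11 ≈ -0.27273)
A(a) = 9/121 (A(a) = (-3/11)² = 9/121)
(37027 + 40702)/(A(-49) - 12403) = (37027 + 40702)/(9/121 - 12403) = 77729/(-1500754/121) = 77729*(-121/1500754) = -9405209/1500754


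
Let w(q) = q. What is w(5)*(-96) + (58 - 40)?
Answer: -462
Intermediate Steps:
w(5)*(-96) + (58 - 40) = 5*(-96) + (58 - 40) = -480 + 18 = -462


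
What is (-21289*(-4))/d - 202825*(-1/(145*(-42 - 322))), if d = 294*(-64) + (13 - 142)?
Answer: -238201523/28569060 ≈ -8.3377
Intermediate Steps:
d = -18945 (d = -18816 - 129 = -18945)
(-21289*(-4))/d - 202825*(-1/(145*(-42 - 322))) = -21289*(-4)/(-18945) - 202825*(-1/(145*(-42 - 322))) = 85156*(-1/18945) - 202825/((-364*(-145))) = -85156/18945 - 202825/52780 = -85156/18945 - 202825*1/52780 = -85156/18945 - 5795/1508 = -238201523/28569060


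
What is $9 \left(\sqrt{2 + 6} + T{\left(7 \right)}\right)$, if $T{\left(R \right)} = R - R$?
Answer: $18 \sqrt{2} \approx 25.456$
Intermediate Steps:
$T{\left(R \right)} = 0$
$9 \left(\sqrt{2 + 6} + T{\left(7 \right)}\right) = 9 \left(\sqrt{2 + 6} + 0\right) = 9 \left(\sqrt{8} + 0\right) = 9 \left(2 \sqrt{2} + 0\right) = 9 \cdot 2 \sqrt{2} = 18 \sqrt{2}$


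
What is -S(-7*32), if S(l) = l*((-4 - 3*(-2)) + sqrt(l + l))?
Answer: 448 + 1792*I*sqrt(7) ≈ 448.0 + 4741.2*I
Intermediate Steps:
S(l) = l*(2 + sqrt(2)*sqrt(l)) (S(l) = l*((-4 + 6) + sqrt(2*l)) = l*(2 + sqrt(2)*sqrt(l)))
-S(-7*32) = -(2*(-7*32) + sqrt(2)*(-7*32)**(3/2)) = -(2*(-224) + sqrt(2)*(-224)**(3/2)) = -(-448 + sqrt(2)*(-896*I*sqrt(14))) = -(-448 - 1792*I*sqrt(7)) = 448 + 1792*I*sqrt(7)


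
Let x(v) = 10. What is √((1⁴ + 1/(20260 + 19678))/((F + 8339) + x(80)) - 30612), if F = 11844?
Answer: I*√2212195529544654318394/268822678 ≈ 174.96*I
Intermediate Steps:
√((1⁴ + 1/(20260 + 19678))/((F + 8339) + x(80)) - 30612) = √((1⁴ + 1/(20260 + 19678))/((11844 + 8339) + 10) - 30612) = √((1 + 1/39938)/(20183 + 10) - 30612) = √((1 + 1/39938)/20193 - 30612) = √((39939/39938)*(1/20193) - 30612) = √(13313/268822678 - 30612) = √(-8229199805623/268822678) = I*√2212195529544654318394/268822678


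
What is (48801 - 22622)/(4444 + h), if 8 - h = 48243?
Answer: -26179/43791 ≈ -0.59782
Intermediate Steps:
h = -48235 (h = 8 - 1*48243 = 8 - 48243 = -48235)
(48801 - 22622)/(4444 + h) = (48801 - 22622)/(4444 - 48235) = 26179/(-43791) = 26179*(-1/43791) = -26179/43791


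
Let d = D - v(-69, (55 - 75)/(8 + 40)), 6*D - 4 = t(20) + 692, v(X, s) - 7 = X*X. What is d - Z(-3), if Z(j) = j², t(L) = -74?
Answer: -14020/3 ≈ -4673.3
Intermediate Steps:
v(X, s) = 7 + X² (v(X, s) = 7 + X*X = 7 + X²)
D = 311/3 (D = ⅔ + (-74 + 692)/6 = ⅔ + (⅙)*618 = ⅔ + 103 = 311/3 ≈ 103.67)
d = -13993/3 (d = 311/3 - (7 + (-69)²) = 311/3 - (7 + 4761) = 311/3 - 1*4768 = 311/3 - 4768 = -13993/3 ≈ -4664.3)
d - Z(-3) = -13993/3 - 1*(-3)² = -13993/3 - 1*9 = -13993/3 - 9 = -14020/3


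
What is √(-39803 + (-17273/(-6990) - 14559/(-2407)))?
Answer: I*√11264952616396756170/16824930 ≈ 199.49*I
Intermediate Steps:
√(-39803 + (-17273/(-6990) - 14559/(-2407))) = √(-39803 + (-17273*(-1/6990) - 14559*(-1/2407))) = √(-39803 + (17273/6990 + 14559/2407)) = √(-39803 + 143343521/16824930) = √(-669539345269/16824930) = I*√11264952616396756170/16824930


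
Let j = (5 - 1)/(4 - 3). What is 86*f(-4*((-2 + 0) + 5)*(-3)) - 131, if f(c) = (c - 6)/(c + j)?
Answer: -133/2 ≈ -66.500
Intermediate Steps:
j = 4 (j = 4/1 = 4*1 = 4)
f(c) = (-6 + c)/(4 + c) (f(c) = (c - 6)/(c + 4) = (-6 + c)/(4 + c))
86*f(-4*((-2 + 0) + 5)*(-3)) - 131 = 86*((-6 - 4*((-2 + 0) + 5)*(-3))/(4 - 4*((-2 + 0) + 5)*(-3))) - 131 = 86*((-6 - 4*(-2 + 5)*(-3))/(4 - 4*(-2 + 5)*(-3))) - 131 = 86*((-6 - 4*3*(-3))/(4 - 4*3*(-3))) - 131 = 86*((-6 - 12*(-3))/(4 - 12*(-3))) - 131 = 86*((-6 + 36)/(4 + 36)) - 131 = 86*(30/40) - 131 = 86*((1/40)*30) - 131 = 86*(¾) - 131 = 129/2 - 131 = -133/2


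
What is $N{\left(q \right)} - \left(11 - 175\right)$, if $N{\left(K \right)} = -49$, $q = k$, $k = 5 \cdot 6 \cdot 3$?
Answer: $115$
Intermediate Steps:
$k = 90$ ($k = 30 \cdot 3 = 90$)
$q = 90$
$N{\left(q \right)} - \left(11 - 175\right) = -49 - \left(11 - 175\right) = -49 - -164 = -49 + 164 = 115$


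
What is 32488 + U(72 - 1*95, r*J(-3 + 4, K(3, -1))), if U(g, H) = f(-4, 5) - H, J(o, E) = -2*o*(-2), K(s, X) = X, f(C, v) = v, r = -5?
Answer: 32513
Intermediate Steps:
J(o, E) = 4*o
U(g, H) = 5 - H
32488 + U(72 - 1*95, r*J(-3 + 4, K(3, -1))) = 32488 + (5 - (-5)*4*(-3 + 4)) = 32488 + (5 - (-5)*4*1) = 32488 + (5 - (-5)*4) = 32488 + (5 - 1*(-20)) = 32488 + (5 + 20) = 32488 + 25 = 32513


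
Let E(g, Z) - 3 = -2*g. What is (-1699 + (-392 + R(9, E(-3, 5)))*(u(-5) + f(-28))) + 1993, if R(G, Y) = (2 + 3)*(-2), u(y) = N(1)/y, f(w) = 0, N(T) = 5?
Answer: 696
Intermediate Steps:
E(g, Z) = 3 - 2*g
u(y) = 5/y
R(G, Y) = -10 (R(G, Y) = 5*(-2) = -10)
(-1699 + (-392 + R(9, E(-3, 5)))*(u(-5) + f(-28))) + 1993 = (-1699 + (-392 - 10)*(5/(-5) + 0)) + 1993 = (-1699 - 402*(5*(-1/5) + 0)) + 1993 = (-1699 - 402*(-1 + 0)) + 1993 = (-1699 - 402*(-1)) + 1993 = (-1699 + 402) + 1993 = -1297 + 1993 = 696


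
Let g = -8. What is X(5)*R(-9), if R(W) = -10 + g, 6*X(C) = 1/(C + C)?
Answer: -3/10 ≈ -0.30000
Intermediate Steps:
X(C) = 1/(12*C) (X(C) = 1/(6*(C + C)) = 1/(6*((2*C))) = (1/(2*C))/6 = 1/(12*C))
R(W) = -18 (R(W) = -10 - 8 = -18)
X(5)*R(-9) = ((1/12)/5)*(-18) = ((1/12)*(1/5))*(-18) = (1/60)*(-18) = -3/10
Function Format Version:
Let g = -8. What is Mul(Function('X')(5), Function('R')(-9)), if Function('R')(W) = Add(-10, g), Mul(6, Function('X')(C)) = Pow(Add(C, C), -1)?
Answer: Rational(-3, 10) ≈ -0.30000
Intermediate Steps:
Function('X')(C) = Mul(Rational(1, 12), Pow(C, -1)) (Function('X')(C) = Mul(Rational(1, 6), Pow(Add(C, C), -1)) = Mul(Rational(1, 6), Pow(Mul(2, C), -1)) = Mul(Rational(1, 6), Mul(Rational(1, 2), Pow(C, -1))) = Mul(Rational(1, 12), Pow(C, -1)))
Function('R')(W) = -18 (Function('R')(W) = Add(-10, -8) = -18)
Mul(Function('X')(5), Function('R')(-9)) = Mul(Mul(Rational(1, 12), Pow(5, -1)), -18) = Mul(Mul(Rational(1, 12), Rational(1, 5)), -18) = Mul(Rational(1, 60), -18) = Rational(-3, 10)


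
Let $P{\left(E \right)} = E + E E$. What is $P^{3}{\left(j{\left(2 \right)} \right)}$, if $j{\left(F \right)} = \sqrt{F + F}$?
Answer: $216$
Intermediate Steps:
$j{\left(F \right)} = \sqrt{2} \sqrt{F}$ ($j{\left(F \right)} = \sqrt{2 F} = \sqrt{2} \sqrt{F}$)
$P{\left(E \right)} = E + E^{2}$
$P^{3}{\left(j{\left(2 \right)} \right)} = \left(\sqrt{2} \sqrt{2} \left(1 + \sqrt{2} \sqrt{2}\right)\right)^{3} = \left(2 \left(1 + 2\right)\right)^{3} = \left(2 \cdot 3\right)^{3} = 6^{3} = 216$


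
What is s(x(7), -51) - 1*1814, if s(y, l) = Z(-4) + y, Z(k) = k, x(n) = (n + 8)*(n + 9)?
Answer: -1578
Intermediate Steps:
x(n) = (8 + n)*(9 + n)
s(y, l) = -4 + y
s(x(7), -51) - 1*1814 = (-4 + (72 + 7**2 + 17*7)) - 1*1814 = (-4 + (72 + 49 + 119)) - 1814 = (-4 + 240) - 1814 = 236 - 1814 = -1578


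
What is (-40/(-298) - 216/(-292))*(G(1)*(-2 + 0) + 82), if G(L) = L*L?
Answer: 760480/10877 ≈ 69.916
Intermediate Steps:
G(L) = L**2
(-40/(-298) - 216/(-292))*(G(1)*(-2 + 0) + 82) = (-40/(-298) - 216/(-292))*(1**2*(-2 + 0) + 82) = (-40*(-1/298) - 216*(-1/292))*(1*(-2) + 82) = (20/149 + 54/73)*(-2 + 82) = (9506/10877)*80 = 760480/10877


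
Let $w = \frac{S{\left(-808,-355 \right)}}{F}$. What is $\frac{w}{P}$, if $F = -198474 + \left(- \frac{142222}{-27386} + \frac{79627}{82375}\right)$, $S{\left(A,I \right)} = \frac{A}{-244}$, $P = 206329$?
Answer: $- \frac{113924048375}{1408783614799114726683} \approx -8.0867 \cdot 10^{-11}$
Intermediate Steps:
$S{\left(A,I \right)} = - \frac{A}{244}$ ($S{\left(A,I \right)} = A \left(- \frac{1}{244}\right) = - \frac{A}{244}$)
$F = - \frac{223863958603614}{1127960875}$ ($F = -198474 + \left(\left(-142222\right) \left(- \frac{1}{27386}\right) + 79627 \cdot \frac{1}{82375}\right) = -198474 + \left(\frac{71111}{13693} + \frac{79627}{82375}\right) = -198474 + \frac{6948101136}{1127960875} = - \frac{223863958603614}{1127960875} \approx -1.9847 \cdot 10^{5}$)
$w = - \frac{113924048375}{6827850737410227}$ ($w = \frac{\left(- \frac{1}{244}\right) \left(-808\right)}{- \frac{223863958603614}{1127960875}} = \frac{202}{61} \left(- \frac{1127960875}{223863958603614}\right) = - \frac{113924048375}{6827850737410227} \approx -1.6685 \cdot 10^{-5}$)
$\frac{w}{P} = - \frac{113924048375}{6827850737410227 \cdot 206329} = \left(- \frac{113924048375}{6827850737410227}\right) \frac{1}{206329} = - \frac{113924048375}{1408783614799114726683}$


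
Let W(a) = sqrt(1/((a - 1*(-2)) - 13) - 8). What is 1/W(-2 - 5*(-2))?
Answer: -I*sqrt(3)/5 ≈ -0.34641*I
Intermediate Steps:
W(a) = sqrt(-8 + 1/(-11 + a)) (W(a) = sqrt(1/((a + 2) - 13) - 8) = sqrt(1/((2 + a) - 13) - 8) = sqrt(1/(-11 + a) - 8) = sqrt(-8 + 1/(-11 + a)))
1/W(-2 - 5*(-2)) = 1/(sqrt((89 - 8*(-2 - 5*(-2)))/(-11 + (-2 - 5*(-2))))) = 1/(sqrt((89 - 8*(-2 + 10))/(-11 + (-2 + 10)))) = 1/(sqrt((89 - 8*8)/(-11 + 8))) = 1/(sqrt((89 - 64)/(-3))) = 1/(sqrt(-1/3*25)) = 1/(sqrt(-25/3)) = 1/(5*I*sqrt(3)/3) = -I*sqrt(3)/5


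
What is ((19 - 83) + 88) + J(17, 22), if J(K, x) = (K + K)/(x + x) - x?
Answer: 61/22 ≈ 2.7727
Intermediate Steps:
J(K, x) = -x + K/x (J(K, x) = (2*K)/((2*x)) - x = (2*K)*(1/(2*x)) - x = K/x - x = -x + K/x)
((19 - 83) + 88) + J(17, 22) = ((19 - 83) + 88) + (-1*22 + 17/22) = (-64 + 88) + (-22 + 17*(1/22)) = 24 + (-22 + 17/22) = 24 - 467/22 = 61/22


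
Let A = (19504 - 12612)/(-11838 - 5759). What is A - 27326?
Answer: -480862514/17597 ≈ -27326.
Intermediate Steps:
A = -6892/17597 (A = 6892/(-17597) = 6892*(-1/17597) = -6892/17597 ≈ -0.39166)
A - 27326 = -6892/17597 - 27326 = -480862514/17597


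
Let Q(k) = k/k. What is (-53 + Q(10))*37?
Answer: -1924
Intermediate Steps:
Q(k) = 1
(-53 + Q(10))*37 = (-53 + 1)*37 = -52*37 = -1924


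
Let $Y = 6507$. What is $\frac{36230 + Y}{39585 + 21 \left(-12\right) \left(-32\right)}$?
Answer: $\frac{42737}{47649} \approx 0.89691$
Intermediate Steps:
$\frac{36230 + Y}{39585 + 21 \left(-12\right) \left(-32\right)} = \frac{36230 + 6507}{39585 + 21 \left(-12\right) \left(-32\right)} = \frac{42737}{39585 - -8064} = \frac{42737}{39585 + 8064} = \frac{42737}{47649}$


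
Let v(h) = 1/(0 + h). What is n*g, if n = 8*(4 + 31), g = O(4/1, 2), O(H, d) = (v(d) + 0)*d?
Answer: 280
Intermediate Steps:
v(h) = 1/h
O(H, d) = 1 (O(H, d) = (1/d + 0)*d = d/d = 1)
g = 1
n = 280 (n = 8*35 = 280)
n*g = 280*1 = 280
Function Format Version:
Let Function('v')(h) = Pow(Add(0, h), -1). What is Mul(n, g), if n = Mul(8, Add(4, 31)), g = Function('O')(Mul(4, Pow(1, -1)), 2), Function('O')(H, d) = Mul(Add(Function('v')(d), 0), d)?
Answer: 280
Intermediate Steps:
Function('v')(h) = Pow(h, -1)
Function('O')(H, d) = 1 (Function('O')(H, d) = Mul(Add(Pow(d, -1), 0), d) = Mul(Pow(d, -1), d) = 1)
g = 1
n = 280 (n = Mul(8, 35) = 280)
Mul(n, g) = Mul(280, 1) = 280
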